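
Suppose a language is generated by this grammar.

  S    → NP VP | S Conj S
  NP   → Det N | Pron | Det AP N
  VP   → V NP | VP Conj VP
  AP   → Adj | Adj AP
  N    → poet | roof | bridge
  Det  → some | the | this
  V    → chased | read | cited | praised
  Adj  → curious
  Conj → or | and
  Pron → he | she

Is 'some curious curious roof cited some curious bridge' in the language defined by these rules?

S
  NP
    Det: some
    AP
      Adj: curious
      AP
        Adj: curious
    N: roof
  VP
    V: cited
    NP
      Det: some
      AP
        Adj: curious
      N: bridge
The bracketing above is licensed at every node by one of the given productions, with S at the root.

Grammatical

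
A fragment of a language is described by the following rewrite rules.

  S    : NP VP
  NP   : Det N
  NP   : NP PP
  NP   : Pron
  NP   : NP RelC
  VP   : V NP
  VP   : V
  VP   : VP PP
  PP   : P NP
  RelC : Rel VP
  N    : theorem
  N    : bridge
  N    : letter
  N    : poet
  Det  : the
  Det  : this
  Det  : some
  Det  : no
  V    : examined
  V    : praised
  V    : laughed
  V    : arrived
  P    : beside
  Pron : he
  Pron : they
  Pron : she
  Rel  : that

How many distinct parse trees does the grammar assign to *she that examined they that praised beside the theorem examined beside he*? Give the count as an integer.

Two of the 6 distinct bracketings:
[S [NP [NP [NP [Pron she]] [RelC [Rel that] [VP [V examined] [NP [NP [Pron they]] [RelC [Rel that] [VP [V praised]]]]]]] [PP [P beside] [NP [Det the] [N theorem]]]] [VP [VP [V examined]] [PP [P beside] [NP [Pron he]]]]]
[S [NP [NP [NP [NP [Pron she]] [RelC [Rel that] [VP [V examined] [NP [Pron they]]]]] [RelC [Rel that] [VP [V praised]]]] [PP [P beside] [NP [Det the] [N theorem]]]] [VP [VP [V examined]] [PP [P beside] [NP [Pron he]]]]]
The trees differ in how a recursive rule is bracketed over the same span.

6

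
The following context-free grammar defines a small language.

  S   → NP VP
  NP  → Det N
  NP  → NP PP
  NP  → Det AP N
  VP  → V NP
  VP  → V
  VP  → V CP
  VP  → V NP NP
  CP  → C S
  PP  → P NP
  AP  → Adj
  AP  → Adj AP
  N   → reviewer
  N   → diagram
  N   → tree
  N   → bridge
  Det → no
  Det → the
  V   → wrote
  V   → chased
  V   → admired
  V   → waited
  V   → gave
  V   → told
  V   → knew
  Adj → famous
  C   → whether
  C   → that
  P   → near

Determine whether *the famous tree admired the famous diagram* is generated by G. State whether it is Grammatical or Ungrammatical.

[S [NP [Det the] [AP [Adj famous]] [N tree]] [VP [V admired] [NP [Det the] [AP [Adj famous]] [N diagram]]]]
Each bracket corresponds to one application of a listed rule, so the string is derivable from S.

Grammatical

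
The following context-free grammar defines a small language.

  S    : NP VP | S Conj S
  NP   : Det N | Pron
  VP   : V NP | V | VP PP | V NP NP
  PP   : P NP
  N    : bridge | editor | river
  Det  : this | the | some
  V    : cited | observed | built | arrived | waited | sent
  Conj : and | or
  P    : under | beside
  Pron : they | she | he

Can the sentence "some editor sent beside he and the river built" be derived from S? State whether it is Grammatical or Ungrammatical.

[S [S [NP [Det some] [N editor]] [VP [VP [V sent]] [PP [P beside] [NP [Pron he]]]]] [Conj and] [S [NP [Det the] [N river]] [VP [V built]]]]
Each bracket corresponds to one application of a listed rule, so the string is derivable from S.

Grammatical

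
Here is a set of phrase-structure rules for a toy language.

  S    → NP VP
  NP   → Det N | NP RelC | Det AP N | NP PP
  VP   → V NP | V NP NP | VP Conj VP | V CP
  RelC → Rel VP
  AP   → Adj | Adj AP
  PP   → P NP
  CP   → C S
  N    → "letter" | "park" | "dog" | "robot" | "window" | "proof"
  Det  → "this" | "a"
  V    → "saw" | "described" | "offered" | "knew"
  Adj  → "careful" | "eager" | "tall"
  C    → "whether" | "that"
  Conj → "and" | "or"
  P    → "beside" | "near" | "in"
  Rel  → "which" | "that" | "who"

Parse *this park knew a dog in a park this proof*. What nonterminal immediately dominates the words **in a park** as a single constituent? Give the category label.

PP

S
  NP
    Det: this
    N: park
  VP
    V: knew
    NP
      NP
        Det: a
        N: dog
      PP
        P: in
        NP
          Det: a
          N: park
    NP
      Det: this
      N: proof
The span 'in a park' is the PP node built by PP → P NP.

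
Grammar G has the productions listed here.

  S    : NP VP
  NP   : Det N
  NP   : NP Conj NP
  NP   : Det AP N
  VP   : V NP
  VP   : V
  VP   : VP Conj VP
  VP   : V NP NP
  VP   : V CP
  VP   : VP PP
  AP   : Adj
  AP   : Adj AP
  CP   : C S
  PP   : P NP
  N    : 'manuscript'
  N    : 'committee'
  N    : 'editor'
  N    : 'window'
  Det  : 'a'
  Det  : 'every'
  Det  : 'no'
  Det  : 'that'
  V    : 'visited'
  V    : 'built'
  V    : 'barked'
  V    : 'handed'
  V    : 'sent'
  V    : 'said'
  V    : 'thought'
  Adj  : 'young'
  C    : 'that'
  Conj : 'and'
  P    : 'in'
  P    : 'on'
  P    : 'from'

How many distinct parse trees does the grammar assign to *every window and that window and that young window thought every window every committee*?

2

The two bracketings:
[S [NP [NP [Det every] [N window]] [Conj and] [NP [NP [Det that] [N window]] [Conj and] [NP [Det that] [AP [Adj young]] [N window]]]] [VP [V thought] [NP [Det every] [N window]] [NP [Det every] [N committee]]]]
[S [NP [NP [NP [Det every] [N window]] [Conj and] [NP [Det that] [N window]]] [Conj and] [NP [Det that] [AP [Adj young]] [N window]]] [VP [V thought] [NP [Det every] [N window]] [NP [Det every] [N committee]]]]
The trees differ in how a recursive rule is bracketed over the same span.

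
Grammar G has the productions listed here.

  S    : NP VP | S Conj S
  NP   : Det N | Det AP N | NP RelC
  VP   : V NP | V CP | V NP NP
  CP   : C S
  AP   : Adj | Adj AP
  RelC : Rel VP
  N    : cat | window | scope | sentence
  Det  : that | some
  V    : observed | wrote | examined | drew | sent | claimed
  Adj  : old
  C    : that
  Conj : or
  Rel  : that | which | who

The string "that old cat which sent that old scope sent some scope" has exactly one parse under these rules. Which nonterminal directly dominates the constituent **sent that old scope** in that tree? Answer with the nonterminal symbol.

RelC

S
  NP
    NP
      Det: that
      AP
        Adj: old
      N: cat
    RelC
      Rel: which
      VP
        V: sent
        NP
          Det: that
          AP
            Adj: old
          N: scope
  VP
    V: sent
    NP
      Det: some
      N: scope
The span 'sent that old scope' is the VP node built by VP → V NP.
Its mother is the RelC built by RelC → Rel VP.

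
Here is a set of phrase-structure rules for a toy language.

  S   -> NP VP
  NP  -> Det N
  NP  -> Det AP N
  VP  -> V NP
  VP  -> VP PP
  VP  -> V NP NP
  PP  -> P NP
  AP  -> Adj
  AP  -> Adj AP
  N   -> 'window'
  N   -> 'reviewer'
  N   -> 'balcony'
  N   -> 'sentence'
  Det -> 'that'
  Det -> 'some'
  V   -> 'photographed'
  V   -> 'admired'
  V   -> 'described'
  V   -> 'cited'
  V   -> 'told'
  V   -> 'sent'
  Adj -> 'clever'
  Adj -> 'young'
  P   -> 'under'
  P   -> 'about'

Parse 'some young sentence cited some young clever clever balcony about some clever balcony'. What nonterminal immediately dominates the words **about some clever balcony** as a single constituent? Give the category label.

PP

S
  NP
    Det: some
    AP
      Adj: young
    N: sentence
  VP
    VP
      V: cited
      NP
        Det: some
        AP
          Adj: young
          AP
            Adj: clever
            AP
              Adj: clever
        N: balcony
    PP
      P: about
      NP
        Det: some
        AP
          Adj: clever
        N: balcony
The span 'about some clever balcony' is the PP node built by PP → P NP.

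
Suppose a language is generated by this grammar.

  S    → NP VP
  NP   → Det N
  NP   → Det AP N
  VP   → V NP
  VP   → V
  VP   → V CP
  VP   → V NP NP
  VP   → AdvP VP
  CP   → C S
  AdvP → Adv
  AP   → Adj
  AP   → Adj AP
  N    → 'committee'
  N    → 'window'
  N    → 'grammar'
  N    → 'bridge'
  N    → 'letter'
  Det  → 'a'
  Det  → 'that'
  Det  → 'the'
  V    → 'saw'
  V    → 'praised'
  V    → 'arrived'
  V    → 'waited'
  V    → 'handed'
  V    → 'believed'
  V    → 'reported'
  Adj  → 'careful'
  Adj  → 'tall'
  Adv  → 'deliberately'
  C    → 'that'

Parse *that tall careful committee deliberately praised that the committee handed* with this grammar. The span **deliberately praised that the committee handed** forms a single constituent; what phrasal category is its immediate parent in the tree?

S

S
  NP
    Det: that
    AP
      Adj: tall
      AP
        Adj: careful
    N: committee
  VP
    AdvP
      Adv: deliberately
    VP
      V: praised
      CP
        C: that
        S
          NP
            Det: the
            N: committee
          VP
            V: handed
The span 'deliberately praised that the committee handed' is the VP node built by VP → AdvP VP.
Its mother is the S built by S → NP VP.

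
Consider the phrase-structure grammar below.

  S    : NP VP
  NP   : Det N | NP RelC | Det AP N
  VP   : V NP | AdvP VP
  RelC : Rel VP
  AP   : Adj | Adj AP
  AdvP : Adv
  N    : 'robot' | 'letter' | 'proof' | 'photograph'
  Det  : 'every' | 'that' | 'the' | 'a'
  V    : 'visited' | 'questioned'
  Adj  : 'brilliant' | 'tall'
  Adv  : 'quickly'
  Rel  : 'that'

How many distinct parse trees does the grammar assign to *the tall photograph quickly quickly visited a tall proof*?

1

[S [NP [Det the] [AP [Adj tall]] [N photograph]] [VP [AdvP [Adv quickly]] [VP [AdvP [Adv quickly]] [VP [V visited] [NP [Det a] [AP [Adj tall]] [N proof]]]]]]
No rule offers an alternative attachment or grouping for any span, so this is the only derivation.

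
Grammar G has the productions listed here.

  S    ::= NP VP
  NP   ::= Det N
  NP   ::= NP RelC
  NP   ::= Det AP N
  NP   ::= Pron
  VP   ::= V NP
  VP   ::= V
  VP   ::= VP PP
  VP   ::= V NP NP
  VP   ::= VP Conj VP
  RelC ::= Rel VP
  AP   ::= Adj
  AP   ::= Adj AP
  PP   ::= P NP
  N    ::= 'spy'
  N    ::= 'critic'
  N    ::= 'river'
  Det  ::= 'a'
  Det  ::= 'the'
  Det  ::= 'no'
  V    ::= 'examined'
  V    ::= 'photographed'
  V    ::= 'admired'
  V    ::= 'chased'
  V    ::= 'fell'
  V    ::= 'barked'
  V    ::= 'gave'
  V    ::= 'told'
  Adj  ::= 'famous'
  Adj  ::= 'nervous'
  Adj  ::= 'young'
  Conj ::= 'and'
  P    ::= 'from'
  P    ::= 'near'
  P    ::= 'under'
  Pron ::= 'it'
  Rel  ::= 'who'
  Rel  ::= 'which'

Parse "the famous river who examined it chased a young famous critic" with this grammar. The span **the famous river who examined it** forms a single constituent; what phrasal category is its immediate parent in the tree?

[S [NP [NP [Det the] [AP [Adj famous]] [N river]] [RelC [Rel who] [VP [V examined] [NP [Pron it]]]]] [VP [V chased] [NP [Det a] [AP [Adj young] [AP [Adj famous]]] [N critic]]]]
The span 'the famous river who examined it' is the NP node built by NP → NP RelC.
Its mother is the S built by S → NP VP.

S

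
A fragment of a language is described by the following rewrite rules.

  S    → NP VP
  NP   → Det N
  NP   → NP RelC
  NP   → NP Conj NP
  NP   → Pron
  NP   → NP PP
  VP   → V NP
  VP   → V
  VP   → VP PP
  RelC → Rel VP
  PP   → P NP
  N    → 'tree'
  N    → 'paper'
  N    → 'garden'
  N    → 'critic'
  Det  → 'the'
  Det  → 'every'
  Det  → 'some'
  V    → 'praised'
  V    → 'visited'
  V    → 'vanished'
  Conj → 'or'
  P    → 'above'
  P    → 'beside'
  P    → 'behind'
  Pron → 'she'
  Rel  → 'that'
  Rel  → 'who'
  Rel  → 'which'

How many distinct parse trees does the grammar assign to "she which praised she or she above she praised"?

Two of the 6 distinct bracketings:
[S [NP [NP [Pron she]] [RelC [Rel which] [VP [V praised] [NP [NP [Pron she]] [Conj or] [NP [NP [Pron she]] [PP [P above] [NP [Pron she]]]]]]]] [VP [V praised]]]
[S [NP [NP [Pron she]] [RelC [Rel which] [VP [V praised] [NP [NP [NP [Pron she]] [Conj or] [NP [Pron she]]] [PP [P above] [NP [Pron she]]]]]]] [VP [V praised]]]
The trees differ in how a recursive rule is bracketed over the same span.

6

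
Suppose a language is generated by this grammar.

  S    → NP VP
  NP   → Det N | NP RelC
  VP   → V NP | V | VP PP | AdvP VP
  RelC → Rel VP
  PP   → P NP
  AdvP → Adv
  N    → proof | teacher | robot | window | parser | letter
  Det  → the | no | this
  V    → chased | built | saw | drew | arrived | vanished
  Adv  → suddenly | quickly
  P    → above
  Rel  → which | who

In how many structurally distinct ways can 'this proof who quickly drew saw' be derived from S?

1

[S [NP [NP [Det this] [N proof]] [RelC [Rel who] [VP [AdvP [Adv quickly]] [VP [V drew]]]]] [VP [V saw]]]
No rule offers an alternative attachment or grouping for any span, so this is the only derivation.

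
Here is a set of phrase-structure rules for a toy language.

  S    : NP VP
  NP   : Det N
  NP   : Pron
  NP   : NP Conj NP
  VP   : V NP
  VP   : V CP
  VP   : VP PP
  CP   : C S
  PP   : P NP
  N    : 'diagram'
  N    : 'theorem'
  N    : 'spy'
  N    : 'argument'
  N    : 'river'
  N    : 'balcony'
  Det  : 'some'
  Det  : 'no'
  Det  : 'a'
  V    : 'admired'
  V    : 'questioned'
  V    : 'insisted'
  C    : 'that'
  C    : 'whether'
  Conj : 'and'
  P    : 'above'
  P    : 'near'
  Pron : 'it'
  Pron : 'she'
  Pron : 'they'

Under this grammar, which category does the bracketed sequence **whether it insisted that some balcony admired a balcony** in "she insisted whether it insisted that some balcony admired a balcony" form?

[S [NP [Pron she]] [VP [V insisted] [CP [C whether] [S [NP [Pron it]] [VP [V insisted] [CP [C that] [S [NP [Det some] [N balcony]] [VP [V admired] [NP [Det a] [N balcony]]]]]]]]]]
The span 'whether it insisted that some balcony admired a balcony' is the CP node built by CP → C S.

CP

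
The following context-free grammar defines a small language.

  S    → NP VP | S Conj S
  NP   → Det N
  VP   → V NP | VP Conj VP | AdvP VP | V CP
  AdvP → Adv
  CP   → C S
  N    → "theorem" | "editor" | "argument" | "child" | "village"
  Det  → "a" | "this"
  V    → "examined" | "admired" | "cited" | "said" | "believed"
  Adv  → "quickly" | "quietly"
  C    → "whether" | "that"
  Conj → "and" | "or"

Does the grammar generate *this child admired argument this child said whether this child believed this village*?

A V word can never sit immediately before an N word in any string this grammar generates, so the substring 'admired argument' rules out a derivation.

Ungrammatical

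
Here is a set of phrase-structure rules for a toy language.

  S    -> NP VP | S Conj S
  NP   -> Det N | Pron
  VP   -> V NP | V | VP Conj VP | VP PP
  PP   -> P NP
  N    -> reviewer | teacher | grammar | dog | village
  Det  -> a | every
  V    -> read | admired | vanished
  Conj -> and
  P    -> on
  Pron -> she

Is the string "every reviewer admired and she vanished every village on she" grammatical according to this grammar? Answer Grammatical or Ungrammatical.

Grammatical

S
  S
    NP
      Det: every
      N: reviewer
    VP
      V: admired
  Conj: and
  S
    NP
      Pron: she
    VP
      VP
        V: vanished
        NP
          Det: every
          N: village
      PP
        P: on
        NP
          Pron: she
Each bracket corresponds to one application of a listed rule, so the string is derivable from S.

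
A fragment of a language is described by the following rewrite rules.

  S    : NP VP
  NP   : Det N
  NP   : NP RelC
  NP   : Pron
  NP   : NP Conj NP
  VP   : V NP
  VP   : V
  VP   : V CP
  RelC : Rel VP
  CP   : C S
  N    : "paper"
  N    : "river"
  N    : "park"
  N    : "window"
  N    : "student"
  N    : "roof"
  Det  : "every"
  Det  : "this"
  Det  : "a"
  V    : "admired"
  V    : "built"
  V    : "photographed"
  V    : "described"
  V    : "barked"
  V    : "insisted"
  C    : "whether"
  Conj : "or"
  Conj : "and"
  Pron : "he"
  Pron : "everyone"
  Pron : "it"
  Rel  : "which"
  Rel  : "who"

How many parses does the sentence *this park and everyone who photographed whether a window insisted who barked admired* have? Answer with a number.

Two of the 3 distinct bracketings:
[S [NP [NP [NP [NP [Det this] [N park]] [Conj and] [NP [Pron everyone]]] [RelC [Rel who] [VP [V photographed] [CP [C whether] [S [NP [Det a] [N window]] [VP [V insisted]]]]]]] [RelC [Rel who] [VP [V barked]]]] [VP [V admired]]]
[S [NP [NP [NP [Det this] [N park]] [Conj and] [NP [NP [Pron everyone]] [RelC [Rel who] [VP [V photographed] [CP [C whether] [S [NP [Det a] [N window]] [VP [V insisted]]]]]]]] [RelC [Rel who] [VP [V barked]]]] [VP [V admired]]]
The trees differ in how a recursive rule is bracketed over the same span.

3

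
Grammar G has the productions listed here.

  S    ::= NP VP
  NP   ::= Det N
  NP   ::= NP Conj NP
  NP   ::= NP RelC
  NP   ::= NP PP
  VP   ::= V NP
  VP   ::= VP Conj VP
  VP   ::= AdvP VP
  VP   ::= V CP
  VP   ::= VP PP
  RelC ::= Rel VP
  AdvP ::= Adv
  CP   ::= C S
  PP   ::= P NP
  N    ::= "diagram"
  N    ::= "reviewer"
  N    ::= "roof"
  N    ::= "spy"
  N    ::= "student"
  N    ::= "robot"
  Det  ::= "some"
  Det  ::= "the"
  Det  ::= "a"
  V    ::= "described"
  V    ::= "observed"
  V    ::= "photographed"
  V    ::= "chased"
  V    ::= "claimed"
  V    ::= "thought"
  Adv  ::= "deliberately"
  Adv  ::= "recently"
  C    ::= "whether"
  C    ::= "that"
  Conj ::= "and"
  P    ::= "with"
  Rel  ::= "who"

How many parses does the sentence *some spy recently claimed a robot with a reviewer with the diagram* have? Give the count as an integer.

9

Two of the 9 distinct bracketings:
[S [NP [Det some] [N spy]] [VP [AdvP [Adv recently]] [VP [V claimed] [NP [NP [Det a] [N robot]] [PP [P with] [NP [NP [Det a] [N reviewer]] [PP [P with] [NP [Det the] [N diagram]]]]]]]]]
[S [NP [Det some] [N spy]] [VP [AdvP [Adv recently]] [VP [V claimed] [NP [NP [NP [Det a] [N robot]] [PP [P with] [NP [Det a] [N reviewer]]]] [PP [P with] [NP [Det the] [N diagram]]]]]]]
The trees differ in how a recursive rule is bracketed over the same span.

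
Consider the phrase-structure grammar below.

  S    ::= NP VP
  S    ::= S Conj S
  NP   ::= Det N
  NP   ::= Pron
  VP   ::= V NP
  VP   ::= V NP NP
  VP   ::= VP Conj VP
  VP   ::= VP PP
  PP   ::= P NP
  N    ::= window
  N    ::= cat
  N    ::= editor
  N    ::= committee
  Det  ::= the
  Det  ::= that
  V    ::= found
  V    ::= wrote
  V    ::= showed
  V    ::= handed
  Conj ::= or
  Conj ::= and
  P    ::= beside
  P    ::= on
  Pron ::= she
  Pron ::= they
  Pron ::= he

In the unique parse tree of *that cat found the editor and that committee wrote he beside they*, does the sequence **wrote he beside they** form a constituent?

[S [S [NP [Det that] [N cat]] [VP [V found] [NP [Det the] [N editor]]]] [Conj and] [S [NP [Det that] [N committee]] [VP [VP [V wrote] [NP [Pron he]]] [PP [P beside] [NP [Pron they]]]]]]
The words 'wrote he beside they' are exhaustively dominated by a single VP node (built by VP → VP PP), so they form a constituent.

Yes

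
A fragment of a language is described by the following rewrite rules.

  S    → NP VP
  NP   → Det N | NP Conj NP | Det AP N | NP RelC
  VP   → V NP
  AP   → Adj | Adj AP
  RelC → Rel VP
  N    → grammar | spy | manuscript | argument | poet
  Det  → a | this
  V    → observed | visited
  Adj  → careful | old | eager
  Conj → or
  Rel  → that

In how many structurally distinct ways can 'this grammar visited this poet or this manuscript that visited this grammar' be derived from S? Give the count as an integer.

2

The two bracketings:
[S [NP [Det this] [N grammar]] [VP [V visited] [NP [NP [Det this] [N poet]] [Conj or] [NP [NP [Det this] [N manuscript]] [RelC [Rel that] [VP [V visited] [NP [Det this] [N grammar]]]]]]]]
[S [NP [Det this] [N grammar]] [VP [V visited] [NP [NP [NP [Det this] [N poet]] [Conj or] [NP [Det this] [N manuscript]]] [RelC [Rel that] [VP [V visited] [NP [Det this] [N grammar]]]]]]]
The trees differ in how a recursive rule is bracketed over the same span.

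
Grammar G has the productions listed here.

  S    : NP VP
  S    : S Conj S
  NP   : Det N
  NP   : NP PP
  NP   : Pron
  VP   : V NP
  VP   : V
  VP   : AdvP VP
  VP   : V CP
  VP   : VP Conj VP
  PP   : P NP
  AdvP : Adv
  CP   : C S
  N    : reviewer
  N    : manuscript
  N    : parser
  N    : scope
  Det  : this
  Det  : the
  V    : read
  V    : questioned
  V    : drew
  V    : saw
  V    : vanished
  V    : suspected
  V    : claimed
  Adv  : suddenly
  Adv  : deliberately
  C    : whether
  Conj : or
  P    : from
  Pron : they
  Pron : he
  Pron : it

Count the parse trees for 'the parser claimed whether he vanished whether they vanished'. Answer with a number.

[S [NP [Det the] [N parser]] [VP [V claimed] [CP [C whether] [S [NP [Pron he]] [VP [V vanished] [CP [C whether] [S [NP [Pron they]] [VP [V vanished]]]]]]]]]
No rule offers an alternative attachment or grouping for any span, so this is the only derivation.

1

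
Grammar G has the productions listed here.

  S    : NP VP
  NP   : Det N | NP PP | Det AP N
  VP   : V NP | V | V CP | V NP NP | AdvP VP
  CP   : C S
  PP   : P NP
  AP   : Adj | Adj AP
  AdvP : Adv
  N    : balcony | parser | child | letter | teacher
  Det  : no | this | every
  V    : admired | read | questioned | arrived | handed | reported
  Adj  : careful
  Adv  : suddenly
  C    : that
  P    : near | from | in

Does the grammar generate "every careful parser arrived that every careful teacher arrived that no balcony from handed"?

A P word can never sit immediately before a V word in any string this grammar generates, so the substring 'from handed' rules out a derivation.

Ungrammatical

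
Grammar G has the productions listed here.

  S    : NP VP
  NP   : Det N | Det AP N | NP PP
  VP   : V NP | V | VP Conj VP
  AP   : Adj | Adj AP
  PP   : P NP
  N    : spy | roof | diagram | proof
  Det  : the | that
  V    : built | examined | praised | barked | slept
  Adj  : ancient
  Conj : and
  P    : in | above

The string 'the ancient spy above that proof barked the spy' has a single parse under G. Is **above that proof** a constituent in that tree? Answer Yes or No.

[S [NP [NP [Det the] [AP [Adj ancient]] [N spy]] [PP [P above] [NP [Det that] [N proof]]]] [VP [V barked] [NP [Det the] [N spy]]]]
The words 'above that proof' are exhaustively dominated by a single PP node (built by PP → P NP), so they form a constituent.

Yes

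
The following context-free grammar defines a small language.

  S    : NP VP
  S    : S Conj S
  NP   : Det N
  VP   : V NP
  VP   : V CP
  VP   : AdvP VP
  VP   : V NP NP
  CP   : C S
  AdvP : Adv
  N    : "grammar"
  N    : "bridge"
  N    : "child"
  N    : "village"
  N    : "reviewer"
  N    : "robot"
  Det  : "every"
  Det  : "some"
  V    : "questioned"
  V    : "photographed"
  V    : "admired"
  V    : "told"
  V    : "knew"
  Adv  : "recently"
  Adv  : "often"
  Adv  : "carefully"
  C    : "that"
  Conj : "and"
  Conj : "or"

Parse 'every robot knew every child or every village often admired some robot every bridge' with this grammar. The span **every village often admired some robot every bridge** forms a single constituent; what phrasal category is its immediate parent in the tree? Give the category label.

S

S
  S
    NP
      Det: every
      N: robot
    VP
      V: knew
      NP
        Det: every
        N: child
  Conj: or
  S
    NP
      Det: every
      N: village
    VP
      AdvP
        Adv: often
      VP
        V: admired
        NP
          Det: some
          N: robot
        NP
          Det: every
          N: bridge
The span 'every village often admired some robot every bridge' is the S node built by S → NP VP.
Its mother is the S built by S → S Conj S.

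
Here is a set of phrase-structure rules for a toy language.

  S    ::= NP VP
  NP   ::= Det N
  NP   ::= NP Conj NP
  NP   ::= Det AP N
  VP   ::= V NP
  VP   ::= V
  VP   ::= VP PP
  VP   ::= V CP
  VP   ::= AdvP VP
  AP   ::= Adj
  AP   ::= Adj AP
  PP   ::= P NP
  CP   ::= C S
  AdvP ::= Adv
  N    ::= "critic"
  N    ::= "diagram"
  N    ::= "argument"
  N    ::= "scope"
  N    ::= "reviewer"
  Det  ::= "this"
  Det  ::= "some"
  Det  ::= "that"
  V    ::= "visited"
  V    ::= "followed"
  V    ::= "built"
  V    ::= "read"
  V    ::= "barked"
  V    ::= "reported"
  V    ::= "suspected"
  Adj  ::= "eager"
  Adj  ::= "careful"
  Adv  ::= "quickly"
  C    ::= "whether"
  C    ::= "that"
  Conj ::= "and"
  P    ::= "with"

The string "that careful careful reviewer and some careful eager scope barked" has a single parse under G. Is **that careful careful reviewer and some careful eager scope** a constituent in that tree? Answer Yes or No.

[S [NP [NP [Det that] [AP [Adj careful] [AP [Adj careful]]] [N reviewer]] [Conj and] [NP [Det some] [AP [Adj careful] [AP [Adj eager]]] [N scope]]] [VP [V barked]]]
The words 'that careful careful reviewer and some careful eager scope' are exhaustively dominated by a single NP node (built by NP → NP Conj NP), so they form a constituent.

Yes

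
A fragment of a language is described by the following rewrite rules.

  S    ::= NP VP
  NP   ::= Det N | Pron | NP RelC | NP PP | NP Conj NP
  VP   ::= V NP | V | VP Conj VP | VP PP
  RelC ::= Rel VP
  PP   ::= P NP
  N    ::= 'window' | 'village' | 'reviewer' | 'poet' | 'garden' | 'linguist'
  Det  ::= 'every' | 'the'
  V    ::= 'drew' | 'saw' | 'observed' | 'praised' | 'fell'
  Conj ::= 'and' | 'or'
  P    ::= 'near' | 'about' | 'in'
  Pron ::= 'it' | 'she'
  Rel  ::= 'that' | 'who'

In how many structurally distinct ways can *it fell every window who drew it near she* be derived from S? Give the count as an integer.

Two of the 4 distinct bracketings:
[S [NP [Pron it]] [VP [V fell] [NP [NP [Det every] [N window]] [RelC [Rel who] [VP [V drew] [NP [NP [Pron it]] [PP [P near] [NP [Pron she]]]]]]]]]
[S [NP [Pron it]] [VP [V fell] [NP [NP [Det every] [N window]] [RelC [Rel who] [VP [VP [V drew] [NP [Pron it]]] [PP [P near] [NP [Pron she]]]]]]]]
The difference turns on whether NP → NP PP is used at the relevant span, versus an alternative expansion of NP.

4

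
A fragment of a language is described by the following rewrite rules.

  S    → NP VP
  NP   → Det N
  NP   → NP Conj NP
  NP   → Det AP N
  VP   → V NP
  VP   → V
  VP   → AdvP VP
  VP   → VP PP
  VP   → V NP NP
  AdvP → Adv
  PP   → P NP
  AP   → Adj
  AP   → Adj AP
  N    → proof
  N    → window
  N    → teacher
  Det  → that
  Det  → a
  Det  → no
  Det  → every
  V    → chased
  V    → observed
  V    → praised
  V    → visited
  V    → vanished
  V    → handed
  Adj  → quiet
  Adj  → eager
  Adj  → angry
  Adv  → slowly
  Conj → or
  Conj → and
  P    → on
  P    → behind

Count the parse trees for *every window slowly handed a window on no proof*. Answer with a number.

2

The two bracketings:
[S [NP [Det every] [N window]] [VP [AdvP [Adv slowly]] [VP [VP [V handed] [NP [Det a] [N window]]] [PP [P on] [NP [Det no] [N proof]]]]]]
[S [NP [Det every] [N window]] [VP [VP [AdvP [Adv slowly]] [VP [V handed] [NP [Det a] [N window]]]] [PP [P on] [NP [Det no] [N proof]]]]]
The trees differ in how a recursive rule is bracketed over the same span.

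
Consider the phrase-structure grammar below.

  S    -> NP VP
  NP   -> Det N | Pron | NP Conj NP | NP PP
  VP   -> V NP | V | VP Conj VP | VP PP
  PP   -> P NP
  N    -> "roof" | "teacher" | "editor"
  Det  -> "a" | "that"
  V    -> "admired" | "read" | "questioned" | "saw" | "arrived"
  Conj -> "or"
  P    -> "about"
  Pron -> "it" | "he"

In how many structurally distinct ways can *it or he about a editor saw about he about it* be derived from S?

Two of the 4 distinct bracketings:
[S [NP [NP [Pron it]] [Conj or] [NP [NP [Pron he]] [PP [P about] [NP [Det a] [N editor]]]]] [VP [VP [V saw]] [PP [P about] [NP [NP [Pron he]] [PP [P about] [NP [Pron it]]]]]]]
[S [NP [NP [Pron it]] [Conj or] [NP [NP [Pron he]] [PP [P about] [NP [Det a] [N editor]]]]] [VP [VP [VP [V saw]] [PP [P about] [NP [Pron he]]]] [PP [P about] [NP [Pron it]]]]]
The trees differ in how a recursive rule is bracketed over the same span.

4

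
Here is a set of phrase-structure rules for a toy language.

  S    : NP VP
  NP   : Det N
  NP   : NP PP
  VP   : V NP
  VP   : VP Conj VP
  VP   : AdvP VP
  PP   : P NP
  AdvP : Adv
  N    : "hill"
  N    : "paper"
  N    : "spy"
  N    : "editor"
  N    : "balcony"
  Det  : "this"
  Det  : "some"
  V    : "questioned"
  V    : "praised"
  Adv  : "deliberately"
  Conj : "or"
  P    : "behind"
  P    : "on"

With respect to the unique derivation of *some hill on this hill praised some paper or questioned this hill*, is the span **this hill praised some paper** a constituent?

[S [NP [NP [Det some] [N hill]] [PP [P on] [NP [Det this] [N hill]]]] [VP [VP [V praised] [NP [Det some] [N paper]]] [Conj or] [VP [V questioned] [NP [Det this] [N hill]]]]]
The smallest constituent containing 'this hill praised some paper' is the S spanning 'some hill on this hill praised some paper or questioned this hill'; no single node in the tree dominates exactly the given words.

No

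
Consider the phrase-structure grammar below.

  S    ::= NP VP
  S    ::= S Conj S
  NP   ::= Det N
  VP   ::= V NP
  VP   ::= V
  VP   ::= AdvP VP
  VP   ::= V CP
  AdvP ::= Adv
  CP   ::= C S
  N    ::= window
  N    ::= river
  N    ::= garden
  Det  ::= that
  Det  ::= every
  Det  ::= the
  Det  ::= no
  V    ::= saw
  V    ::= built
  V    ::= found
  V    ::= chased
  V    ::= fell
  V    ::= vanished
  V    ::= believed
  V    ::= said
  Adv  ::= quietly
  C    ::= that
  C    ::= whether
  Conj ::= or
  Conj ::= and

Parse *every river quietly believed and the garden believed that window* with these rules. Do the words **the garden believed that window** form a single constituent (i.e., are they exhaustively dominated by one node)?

[S [S [NP [Det every] [N river]] [VP [AdvP [Adv quietly]] [VP [V believed]]]] [Conj and] [S [NP [Det the] [N garden]] [VP [V believed] [NP [Det that] [N window]]]]]
The words 'the garden believed that window' are exhaustively dominated by a single S node (built by S → NP VP), so they form a constituent.

Yes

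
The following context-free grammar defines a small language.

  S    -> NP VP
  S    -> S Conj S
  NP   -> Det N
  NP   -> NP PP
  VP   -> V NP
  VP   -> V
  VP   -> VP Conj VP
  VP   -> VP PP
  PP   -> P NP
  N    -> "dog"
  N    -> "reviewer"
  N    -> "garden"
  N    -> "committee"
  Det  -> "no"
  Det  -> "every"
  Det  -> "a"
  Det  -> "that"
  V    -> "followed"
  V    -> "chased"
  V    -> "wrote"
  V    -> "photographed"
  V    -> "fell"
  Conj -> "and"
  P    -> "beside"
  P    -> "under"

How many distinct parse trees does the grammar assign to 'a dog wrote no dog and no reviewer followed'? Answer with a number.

1

[S [S [NP [Det a] [N dog]] [VP [V wrote] [NP [Det no] [N dog]]]] [Conj and] [S [NP [Det no] [N reviewer]] [VP [V followed]]]]
No rule offers an alternative attachment or grouping for any span, so this is the only derivation.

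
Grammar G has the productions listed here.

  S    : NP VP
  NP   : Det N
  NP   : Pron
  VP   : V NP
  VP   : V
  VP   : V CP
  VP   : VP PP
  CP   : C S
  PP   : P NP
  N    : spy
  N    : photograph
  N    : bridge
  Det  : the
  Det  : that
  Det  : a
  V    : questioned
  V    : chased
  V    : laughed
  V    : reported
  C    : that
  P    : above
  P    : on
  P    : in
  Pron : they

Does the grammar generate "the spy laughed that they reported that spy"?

Grammatical

S
  NP
    Det: the
    N: spy
  VP
    V: laughed
    CP
      C: that
      S
        NP
          Pron: they
        VP
          V: reported
          NP
            Det: that
            N: spy
The bracketing above is licensed at every node by one of the given productions, with S at the root.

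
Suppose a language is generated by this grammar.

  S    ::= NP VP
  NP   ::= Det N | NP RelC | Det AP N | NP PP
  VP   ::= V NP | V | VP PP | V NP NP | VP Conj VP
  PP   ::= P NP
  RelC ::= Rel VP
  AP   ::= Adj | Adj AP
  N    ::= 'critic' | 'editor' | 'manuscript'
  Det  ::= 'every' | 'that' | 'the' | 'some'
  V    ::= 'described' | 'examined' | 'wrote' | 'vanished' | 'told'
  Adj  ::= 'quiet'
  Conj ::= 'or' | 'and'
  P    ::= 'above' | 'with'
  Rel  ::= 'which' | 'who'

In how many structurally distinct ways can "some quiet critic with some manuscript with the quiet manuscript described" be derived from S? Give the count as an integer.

2

The two bracketings:
[S [NP [NP [Det some] [AP [Adj quiet]] [N critic]] [PP [P with] [NP [NP [Det some] [N manuscript]] [PP [P with] [NP [Det the] [AP [Adj quiet]] [N manuscript]]]]]] [VP [V described]]]
[S [NP [NP [NP [Det some] [AP [Adj quiet]] [N critic]] [PP [P with] [NP [Det some] [N manuscript]]]] [PP [P with] [NP [Det the] [AP [Adj quiet]] [N manuscript]]]] [VP [V described]]]
The trees differ in how a recursive rule is bracketed over the same span.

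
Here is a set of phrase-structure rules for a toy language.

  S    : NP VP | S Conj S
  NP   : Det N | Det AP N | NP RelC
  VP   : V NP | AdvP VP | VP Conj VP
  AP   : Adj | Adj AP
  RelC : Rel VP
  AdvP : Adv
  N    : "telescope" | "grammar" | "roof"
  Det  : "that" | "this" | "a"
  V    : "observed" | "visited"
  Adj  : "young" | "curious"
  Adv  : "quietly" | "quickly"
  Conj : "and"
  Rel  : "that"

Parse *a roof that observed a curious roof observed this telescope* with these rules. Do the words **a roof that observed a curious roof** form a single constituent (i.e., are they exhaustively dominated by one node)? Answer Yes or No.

Yes

[S [NP [NP [Det a] [N roof]] [RelC [Rel that] [VP [V observed] [NP [Det a] [AP [Adj curious]] [N roof]]]]] [VP [V observed] [NP [Det this] [N telescope]]]]
The words 'a roof that observed a curious roof' are exhaustively dominated by a single NP node (built by NP → NP RelC), so they form a constituent.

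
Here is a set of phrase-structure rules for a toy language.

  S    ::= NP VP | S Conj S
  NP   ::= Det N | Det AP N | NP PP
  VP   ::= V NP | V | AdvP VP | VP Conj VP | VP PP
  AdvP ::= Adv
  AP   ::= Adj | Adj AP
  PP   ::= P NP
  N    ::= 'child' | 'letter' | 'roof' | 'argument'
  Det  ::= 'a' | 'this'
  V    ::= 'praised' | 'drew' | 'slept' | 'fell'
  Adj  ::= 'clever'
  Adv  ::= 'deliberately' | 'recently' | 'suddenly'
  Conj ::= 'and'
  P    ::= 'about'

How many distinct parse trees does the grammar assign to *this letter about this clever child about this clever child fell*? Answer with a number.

2

The two bracketings:
[S [NP [NP [Det this] [N letter]] [PP [P about] [NP [NP [Det this] [AP [Adj clever]] [N child]] [PP [P about] [NP [Det this] [AP [Adj clever]] [N child]]]]]] [VP [V fell]]]
[S [NP [NP [NP [Det this] [N letter]] [PP [P about] [NP [Det this] [AP [Adj clever]] [N child]]]] [PP [P about] [NP [Det this] [AP [Adj clever]] [N child]]]] [VP [V fell]]]
The trees differ in how a recursive rule is bracketed over the same span.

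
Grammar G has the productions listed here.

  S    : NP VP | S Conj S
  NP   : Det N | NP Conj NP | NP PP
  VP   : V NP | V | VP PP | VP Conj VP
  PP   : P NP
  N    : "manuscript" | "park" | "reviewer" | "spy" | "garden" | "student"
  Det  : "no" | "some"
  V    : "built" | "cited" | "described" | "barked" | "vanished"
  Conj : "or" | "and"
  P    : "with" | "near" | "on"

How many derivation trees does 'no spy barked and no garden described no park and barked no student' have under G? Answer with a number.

1

[S [S [NP [Det no] [N spy]] [VP [V barked]]] [Conj and] [S [NP [Det no] [N garden]] [VP [VP [V described] [NP [Det no] [N park]]] [Conj and] [VP [V barked] [NP [Det no] [N student]]]]]]
No rule offers an alternative attachment or grouping for any span, so this is the only derivation.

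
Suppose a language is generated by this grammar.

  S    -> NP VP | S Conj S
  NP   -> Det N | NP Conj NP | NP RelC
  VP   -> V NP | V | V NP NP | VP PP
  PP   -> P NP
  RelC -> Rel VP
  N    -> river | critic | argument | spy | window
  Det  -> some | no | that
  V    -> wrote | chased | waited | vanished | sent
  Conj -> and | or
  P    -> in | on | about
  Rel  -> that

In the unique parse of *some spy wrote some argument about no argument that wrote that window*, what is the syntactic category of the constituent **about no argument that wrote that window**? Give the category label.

[S [NP [Det some] [N spy]] [VP [VP [V wrote] [NP [Det some] [N argument]]] [PP [P about] [NP [NP [Det no] [N argument]] [RelC [Rel that] [VP [V wrote] [NP [Det that] [N window]]]]]]]]
The span 'about no argument that wrote that window' is the PP node built by PP → P NP.

PP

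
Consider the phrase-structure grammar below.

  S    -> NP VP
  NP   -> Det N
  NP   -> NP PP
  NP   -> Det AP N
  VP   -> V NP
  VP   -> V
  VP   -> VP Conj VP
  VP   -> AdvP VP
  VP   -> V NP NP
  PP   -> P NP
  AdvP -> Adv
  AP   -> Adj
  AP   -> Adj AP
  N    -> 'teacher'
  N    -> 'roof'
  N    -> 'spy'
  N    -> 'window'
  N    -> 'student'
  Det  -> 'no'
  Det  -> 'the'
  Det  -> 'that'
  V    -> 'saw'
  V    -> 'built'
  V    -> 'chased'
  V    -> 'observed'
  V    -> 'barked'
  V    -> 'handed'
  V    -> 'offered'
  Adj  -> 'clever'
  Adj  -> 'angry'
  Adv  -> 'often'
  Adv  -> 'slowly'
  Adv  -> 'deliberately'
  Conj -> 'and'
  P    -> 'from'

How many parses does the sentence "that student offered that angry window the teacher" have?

[S [NP [Det that] [N student]] [VP [V offered] [NP [Det that] [AP [Adj angry]] [N window]] [NP [Det the] [N teacher]]]]
No rule offers an alternative attachment or grouping for any span, so this is the only derivation.

1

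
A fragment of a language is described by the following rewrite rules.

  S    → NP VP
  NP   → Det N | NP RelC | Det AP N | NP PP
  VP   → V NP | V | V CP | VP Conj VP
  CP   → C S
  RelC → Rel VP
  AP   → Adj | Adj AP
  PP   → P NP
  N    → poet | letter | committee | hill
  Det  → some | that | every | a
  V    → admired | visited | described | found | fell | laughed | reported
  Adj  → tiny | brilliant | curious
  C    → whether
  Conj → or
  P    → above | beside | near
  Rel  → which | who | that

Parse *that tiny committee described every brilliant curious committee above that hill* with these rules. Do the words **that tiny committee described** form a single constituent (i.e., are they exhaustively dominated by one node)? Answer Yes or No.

[S [NP [Det that] [AP [Adj tiny]] [N committee]] [VP [V described] [NP [NP [Det every] [AP [Adj brilliant] [AP [Adj curious]]] [N committee]] [PP [P above] [NP [Det that] [N hill]]]]]]
The smallest constituent containing 'that tiny committee described' is the S spanning 'that tiny committee described every brilliant curious committee above that hill'; no single node in the tree dominates exactly the given words.

No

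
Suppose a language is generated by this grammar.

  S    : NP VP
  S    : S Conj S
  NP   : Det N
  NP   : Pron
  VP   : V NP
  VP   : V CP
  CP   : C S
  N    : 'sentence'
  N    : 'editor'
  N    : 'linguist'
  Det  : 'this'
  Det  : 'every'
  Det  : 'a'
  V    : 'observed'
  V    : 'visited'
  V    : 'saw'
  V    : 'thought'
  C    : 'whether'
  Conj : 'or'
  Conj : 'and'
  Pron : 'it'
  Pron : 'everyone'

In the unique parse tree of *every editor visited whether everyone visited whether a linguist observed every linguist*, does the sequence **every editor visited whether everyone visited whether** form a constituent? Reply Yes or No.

[S [NP [Det every] [N editor]] [VP [V visited] [CP [C whether] [S [NP [Pron everyone]] [VP [V visited] [CP [C whether] [S [NP [Det a] [N linguist]] [VP [V observed] [NP [Det every] [N linguist]]]]]]]]]]
The smallest constituent containing 'every editor visited whether everyone visited whether' is the S spanning 'every editor visited whether everyone visited whether a linguist observed every linguist'; no single node in the tree dominates exactly the given words.

No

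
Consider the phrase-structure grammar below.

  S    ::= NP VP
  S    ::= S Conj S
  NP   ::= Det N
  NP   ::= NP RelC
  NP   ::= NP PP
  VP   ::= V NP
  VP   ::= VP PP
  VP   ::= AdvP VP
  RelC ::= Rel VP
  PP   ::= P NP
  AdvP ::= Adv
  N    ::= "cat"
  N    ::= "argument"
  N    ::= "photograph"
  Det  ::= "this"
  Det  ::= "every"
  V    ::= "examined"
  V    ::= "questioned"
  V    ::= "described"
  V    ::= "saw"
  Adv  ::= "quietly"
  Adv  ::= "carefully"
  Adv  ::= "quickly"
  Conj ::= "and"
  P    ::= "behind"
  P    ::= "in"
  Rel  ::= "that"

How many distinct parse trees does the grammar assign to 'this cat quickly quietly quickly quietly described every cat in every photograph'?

Two of the 6 distinct bracketings:
[S [NP [Det this] [N cat]] [VP [VP [AdvP [Adv quickly]] [VP [AdvP [Adv quietly]] [VP [AdvP [Adv quickly]] [VP [AdvP [Adv quietly]] [VP [V described] [NP [Det every] [N cat]]]]]]] [PP [P in] [NP [Det every] [N photograph]]]]]
[S [NP [Det this] [N cat]] [VP [AdvP [Adv quickly]] [VP [VP [AdvP [Adv quietly]] [VP [AdvP [Adv quickly]] [VP [AdvP [Adv quietly]] [VP [V described] [NP [Det every] [N cat]]]]]] [PP [P in] [NP [Det every] [N photograph]]]]]]
The trees differ in how a recursive rule is bracketed over the same span.

6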